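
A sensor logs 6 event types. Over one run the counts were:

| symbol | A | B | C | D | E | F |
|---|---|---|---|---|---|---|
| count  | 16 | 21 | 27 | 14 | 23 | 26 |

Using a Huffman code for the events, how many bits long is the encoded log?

328

Merge the two smallest weights repeatedly:
combine D(14), A(16) → 30
combine B(21), E(23) → 44
combine F(26), C(27) → 53
combine 30, 44 → 74
combine 53, 74 → 127
The encoded length is the sum of every internal node's weight: 30 + 44 + 53 + 74 + 127 = 328 bits.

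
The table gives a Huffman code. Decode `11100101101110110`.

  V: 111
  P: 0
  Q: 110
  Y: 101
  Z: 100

VPPYYQQ

Read left to right; each codeword is recognised as soon as it completes (prefix code):
  111→V | 0→P | 0→P | 101→Y | 101→Y | 110→Q | 110→Q
Decoded message: VPPYYQQ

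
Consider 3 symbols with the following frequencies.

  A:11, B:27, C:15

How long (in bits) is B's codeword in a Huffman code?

Repeatedly merge the two smallest:
A(11) + C(15) → 26
26 + B(27) → 53
B is merged only at the final step, so code length = 1.

1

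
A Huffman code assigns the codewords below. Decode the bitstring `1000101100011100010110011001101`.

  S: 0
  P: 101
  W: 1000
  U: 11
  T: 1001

WPWUWPTTP

Read left to right; each codeword is recognised as soon as it completes (prefix code):
  1000→W | 101→P | 1000→W | 11→U | 1000→W | 101→P | 1001→T | 1001→T | 101→P
Decoded message: WPWUWPTTP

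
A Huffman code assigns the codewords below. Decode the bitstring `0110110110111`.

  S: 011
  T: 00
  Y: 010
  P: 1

Read left to right; each codeword is recognised as soon as it completes (prefix code):
  011→S | 011→S | 011→S | 011→S | 1→P
Decoded message: SSSSP

SSSSP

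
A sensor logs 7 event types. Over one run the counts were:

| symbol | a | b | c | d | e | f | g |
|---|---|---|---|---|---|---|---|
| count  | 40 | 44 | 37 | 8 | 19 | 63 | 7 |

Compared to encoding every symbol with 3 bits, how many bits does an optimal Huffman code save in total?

98

Fixed-length: 3 bits × 218 symbols = 654 bits.
Huffman merges:
g(7) + d(8) → 15
15 + e(19) → 34
34 + c(37) → 71
a(40) + b(44) → 84
f(63) + 71 → 134
84 + 134 → 218
Huffman total = 15 + 34 + 71 + 84 + 134 + 218 = 556 bits.
Saving = 654 − 556 = 98 bits.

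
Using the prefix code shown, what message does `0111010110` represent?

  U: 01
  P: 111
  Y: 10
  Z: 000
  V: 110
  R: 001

UVYV

Read left to right; each codeword is recognised as soon as it completes (prefix code):
  01→U | 110→V | 10→Y | 110→V
Decoded message: UVYV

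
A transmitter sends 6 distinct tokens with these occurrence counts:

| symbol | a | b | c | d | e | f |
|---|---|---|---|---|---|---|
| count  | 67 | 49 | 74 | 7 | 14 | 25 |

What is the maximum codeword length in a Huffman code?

Merge the two lowest-weight nodes at each step:
d(7) + e(14) → 21
21 + f(25) → 46
46 + b(49) → 95
a(67) + c(74) → 141
95 + 141 → 236
The first pair merged (d, e) ends up deepest, at depth 4.

4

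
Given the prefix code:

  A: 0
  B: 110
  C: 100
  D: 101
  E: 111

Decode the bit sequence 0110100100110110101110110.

ABCCBBDBB

Read left to right; each codeword is recognised as soon as it completes (prefix code):
  0→A | 110→B | 100→C | 100→C | 110→B | 110→B | 101→D | 110→B | 110→B
Decoded message: ABCCBBDBB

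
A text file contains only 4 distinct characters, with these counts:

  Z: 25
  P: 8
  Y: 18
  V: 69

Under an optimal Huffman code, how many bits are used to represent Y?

Repeatedly merge the two smallest:
merge P(8) and Y(18): 26
merge Z(25) and 26: 51
merge 51 and V(69): 120
Y's leaf is at depth 3, giving a 3-bit codeword.

3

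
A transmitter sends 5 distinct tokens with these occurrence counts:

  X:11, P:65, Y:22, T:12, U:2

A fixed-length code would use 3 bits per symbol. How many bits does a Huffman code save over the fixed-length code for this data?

139

Fixed-length: 3 bits × 112 symbols = 336 bits.
Huffman merges:
combine U(2), X(11) → 13
combine T(12), 13 → 25
combine Y(22), 25 → 47
combine 47, P(65) → 112
Huffman total = 13 + 25 + 47 + 112 = 197 bits.
Saving = 336 − 197 = 139 bits.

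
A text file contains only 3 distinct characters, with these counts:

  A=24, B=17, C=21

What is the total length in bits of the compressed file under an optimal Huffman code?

Greedily combine the two least-frequent nodes:
combine B(17), C(21) → 38
combine A(24), 38 → 62
The encoded length is the sum of every internal node's weight: 38 + 62 = 100 bits.

100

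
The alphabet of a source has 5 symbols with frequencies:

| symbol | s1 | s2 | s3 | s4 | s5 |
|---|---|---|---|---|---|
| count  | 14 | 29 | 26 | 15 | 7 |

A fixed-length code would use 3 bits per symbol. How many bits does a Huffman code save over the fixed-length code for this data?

70

Fixed-length: 3 bits × 91 symbols = 273 bits.
Huffman merges:
s5(7) + s1(14) → 21
s4(15) + 21 → 36
s3(26) + s2(29) → 55
36 + 55 → 91
Huffman total = 21 + 36 + 55 + 91 = 203 bits.
Saving = 273 − 203 = 70 bits.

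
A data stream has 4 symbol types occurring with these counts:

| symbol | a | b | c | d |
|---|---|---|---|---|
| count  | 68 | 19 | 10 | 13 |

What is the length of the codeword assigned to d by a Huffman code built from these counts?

3

Build the tree from the bottom:
c(10) + d(13) → 23
b(19) + 23 → 42
42 + a(68) → 110
d's leaf is at depth 3, giving a 3-bit codeword.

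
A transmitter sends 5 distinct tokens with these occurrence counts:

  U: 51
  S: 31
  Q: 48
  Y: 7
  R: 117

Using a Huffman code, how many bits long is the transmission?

Greedily combine the two least-frequent nodes:
combine Y(7), S(31) → 38
combine 38, Q(48) → 86
combine U(51), 86 → 137
combine R(117), 137 → 254
Each symbol's bit-cost is frequency × depth; summing gives 515 bits (equivalently 38 + 86 + 137 + 254).

515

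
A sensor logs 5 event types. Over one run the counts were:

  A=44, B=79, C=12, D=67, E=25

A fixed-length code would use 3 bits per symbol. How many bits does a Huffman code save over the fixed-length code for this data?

190

Fixed-length: 3 bits × 227 symbols = 681 bits.
Huffman merges:
C(12) + E(25) → 37
37 + A(44) → 81
D(67) + B(79) → 146
81 + 146 → 227
Huffman total = 37 + 81 + 146 + 227 = 491 bits.
Saving = 681 − 491 = 190 bits.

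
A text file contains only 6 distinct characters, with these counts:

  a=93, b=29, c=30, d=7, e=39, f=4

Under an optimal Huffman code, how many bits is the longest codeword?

Merge the two lowest-weight nodes at each step:
f(4) + d(7) → 11
11 + b(29) → 40
c(30) + e(39) → 69
40 + 69 → 109
a(93) + 109 → 202
The first pair merged (f, d) ends up deepest, at depth 4.

4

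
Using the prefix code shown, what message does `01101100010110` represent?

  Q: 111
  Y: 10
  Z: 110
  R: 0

Read left to right; each codeword is recognised as soon as it completes (prefix code):
  0→R | 110→Z | 110→Z | 0→R | 0→R | 10→Y | 110→Z
Decoded message: RZZRRYZ

RZZRRYZ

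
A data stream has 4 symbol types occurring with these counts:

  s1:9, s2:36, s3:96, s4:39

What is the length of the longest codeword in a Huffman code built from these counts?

Merge the two lowest-weight nodes at each step:
combine s1(9), s2(36) → 45
combine s4(39), 45 → 84
combine 84, s3(96) → 180
The rarest symbols sit at the bottom; the longest codeword is 3 bits.

3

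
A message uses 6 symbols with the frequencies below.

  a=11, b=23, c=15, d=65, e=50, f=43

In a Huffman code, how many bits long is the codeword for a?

Repeatedly merge the two smallest:
merge a(11) and c(15): 26
merge b(23) and 26: 49
merge f(43) and 49: 92
merge e(50) and d(65): 115
merge 92 and 115: 207
The subtree containing a is merged 4 times, so code length = 4.

4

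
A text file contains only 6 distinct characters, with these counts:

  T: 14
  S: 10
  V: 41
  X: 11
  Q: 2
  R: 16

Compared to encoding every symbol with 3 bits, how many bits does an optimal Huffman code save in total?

Fixed-length: 3 bits × 94 symbols = 282 bits.
Huffman merges:
Q(2) + S(10) → 12
X(11) + 12 → 23
T(14) + R(16) → 30
23 + 30 → 53
V(41) + 53 → 94
Huffman total = 12 + 23 + 30 + 53 + 94 = 212 bits.
Saving = 282 − 212 = 70 bits.

70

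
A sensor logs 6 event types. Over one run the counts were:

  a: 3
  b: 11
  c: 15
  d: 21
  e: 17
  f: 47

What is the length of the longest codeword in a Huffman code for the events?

Merge the two lowest-weight nodes at each step:
a(3) + b(11) → 14
14 + c(15) → 29
e(17) + d(21) → 38
29 + 38 → 67
f(47) + 67 → 114
The first pair merged (a, b) ends up deepest, at depth 4.

4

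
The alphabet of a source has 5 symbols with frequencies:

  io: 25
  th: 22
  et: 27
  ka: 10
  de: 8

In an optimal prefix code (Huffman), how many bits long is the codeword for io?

Huffman merges, smallest pair first:
combine de(8), ka(10) → 18
combine 18, th(22) → 40
combine io(25), et(27) → 52
combine 40, 52 → 92
io's leaf is at depth 2, giving a 2-bit codeword.

2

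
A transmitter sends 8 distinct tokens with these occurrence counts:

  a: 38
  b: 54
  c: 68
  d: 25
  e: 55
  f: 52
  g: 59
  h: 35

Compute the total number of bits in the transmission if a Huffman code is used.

1150

Build the Huffman tree bottom-up:
d(25) + h(35) → 60
a(38) + f(52) → 90
b(54) + e(55) → 109
g(59) + 60 → 119
c(68) + 90 → 158
109 + 119 → 228
158 + 228 → 386
The encoded length is the sum of every internal node's weight: 60 + 90 + 109 + 119 + 158 + 228 + 386 = 1150 bits.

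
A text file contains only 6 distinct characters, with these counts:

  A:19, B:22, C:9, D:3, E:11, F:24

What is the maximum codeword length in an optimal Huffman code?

4

Merge the two lowest-weight nodes at each step:
merge D(3) and C(9): 12
merge E(11) and 12: 23
merge A(19) and B(22): 41
merge 23 and F(24): 47
merge 41 and 47: 88
Maximum depth reached is 4.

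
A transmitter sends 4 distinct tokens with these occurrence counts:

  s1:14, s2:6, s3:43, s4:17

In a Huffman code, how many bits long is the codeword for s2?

3

Build the tree from the bottom:
s2(6) + s1(14) → 20
s4(17) + 20 → 37
37 + s3(43) → 80
s2's leaf is at depth 3, giving a 3-bit codeword.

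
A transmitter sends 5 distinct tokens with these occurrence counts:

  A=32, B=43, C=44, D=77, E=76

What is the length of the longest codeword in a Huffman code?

Merge the two lowest-weight nodes at each step:
A(32) + B(43) → 75
C(44) + 75 → 119
E(76) + D(77) → 153
119 + 153 → 272
The rarest symbols sit at the bottom; the longest codeword is 3 bits.

3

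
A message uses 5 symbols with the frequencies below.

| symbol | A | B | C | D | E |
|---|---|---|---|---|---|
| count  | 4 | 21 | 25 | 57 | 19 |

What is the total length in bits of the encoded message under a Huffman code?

262

Greedily combine the two least-frequent nodes:
A(4) + E(19) → 23
B(21) + 23 → 44
C(25) + 44 → 69
D(57) + 69 → 126
Total encoded bits = sum of merged weights = 23 + 44 + 69 + 126 = 262.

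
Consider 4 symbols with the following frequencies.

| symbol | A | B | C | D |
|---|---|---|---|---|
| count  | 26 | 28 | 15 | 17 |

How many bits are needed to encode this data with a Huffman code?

172

Build the Huffman tree bottom-up:
merge C(15) and D(17): 32
merge A(26) and B(28): 54
merge 32 and 54: 86
Each symbol's bit-cost is frequency × depth; summing gives 172 bits (equivalently 32 + 54 + 86).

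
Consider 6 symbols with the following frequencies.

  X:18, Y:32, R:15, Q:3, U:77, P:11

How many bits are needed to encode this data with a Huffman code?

Build the Huffman tree bottom-up:
combine Q(3), P(11) → 14
combine 14, R(15) → 29
combine X(18), 29 → 47
combine Y(32), 47 → 79
combine U(77), 79 → 156
The encoded length is the sum of every internal node's weight: 14 + 29 + 47 + 79 + 156 = 325 bits.

325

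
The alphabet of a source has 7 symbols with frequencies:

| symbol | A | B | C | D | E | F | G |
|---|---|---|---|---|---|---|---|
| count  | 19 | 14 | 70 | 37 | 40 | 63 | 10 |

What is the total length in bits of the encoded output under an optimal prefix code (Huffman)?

650

Build the Huffman tree bottom-up:
combine G(10), B(14) → 24
combine A(19), 24 → 43
combine D(37), E(40) → 77
combine 43, F(63) → 106
combine C(70), 77 → 147
combine 106, 147 → 253
Each symbol's bit-cost is frequency × depth; summing gives 650 bits (equivalently 24 + 43 + 77 + 106 + 147 + 253).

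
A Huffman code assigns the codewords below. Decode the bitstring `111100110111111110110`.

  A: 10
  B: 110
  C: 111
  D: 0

Read left to right; each codeword is recognised as soon as it completes (prefix code):
  111→C | 10→A | 0→D | 110→B | 111→C | 111→C | 110→B | 110→B
Decoded message: CADBCCBB

CADBCCBB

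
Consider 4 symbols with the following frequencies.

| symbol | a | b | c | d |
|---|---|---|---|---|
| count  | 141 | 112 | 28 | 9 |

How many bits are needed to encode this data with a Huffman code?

Merge the two smallest weights repeatedly:
merge d(9) and c(28): 37
merge 37 and b(112): 149
merge a(141) and 149: 290
The encoded length is the sum of every internal node's weight: 37 + 149 + 290 = 476 bits.

476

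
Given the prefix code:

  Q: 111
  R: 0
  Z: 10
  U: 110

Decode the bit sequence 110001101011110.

Read left to right; each codeword is recognised as soon as it completes (prefix code):
  110→U | 0→R | 0→R | 110→U | 10→Z | 111→Q | 10→Z
Decoded message: URRUZQZ

URRUZQZ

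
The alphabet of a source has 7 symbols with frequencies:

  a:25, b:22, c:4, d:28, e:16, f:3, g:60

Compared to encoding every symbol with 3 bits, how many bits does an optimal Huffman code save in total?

Fixed-length: 3 bits × 158 symbols = 474 bits.
Huffman merges:
f(3) + c(4) → 7
7 + e(16) → 23
b(22) + 23 → 45
a(25) + d(28) → 53
45 + 53 → 98
g(60) + 98 → 158
Huffman total = 7 + 23 + 45 + 53 + 98 + 158 = 384 bits.
Saving = 474 − 384 = 90 bits.

90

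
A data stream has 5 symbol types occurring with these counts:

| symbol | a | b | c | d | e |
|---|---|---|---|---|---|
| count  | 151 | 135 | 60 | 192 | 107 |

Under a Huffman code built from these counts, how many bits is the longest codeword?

3

Merge the two lowest-weight nodes at each step:
c(60) + e(107) → 167
b(135) + a(151) → 286
167 + d(192) → 359
286 + 359 → 645
The rarest symbols sit at the bottom; the longest codeword is 3 bits.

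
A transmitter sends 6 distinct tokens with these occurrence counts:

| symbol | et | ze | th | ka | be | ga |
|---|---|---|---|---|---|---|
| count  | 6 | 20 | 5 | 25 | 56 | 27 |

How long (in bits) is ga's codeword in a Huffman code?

3

Build the tree from the bottom:
combine th(5), et(6) → 11
combine 11, ze(20) → 31
combine ka(25), ga(27) → 52
combine 31, 52 → 83
combine be(56), 83 → 139
ga sits 3 levels below the root, so its codeword is 3 bits.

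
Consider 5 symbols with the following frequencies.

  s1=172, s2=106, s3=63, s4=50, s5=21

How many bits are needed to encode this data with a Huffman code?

Build the Huffman tree bottom-up:
s5(21) + s4(50) → 71
s3(63) + 71 → 134
s2(106) + 134 → 240
s1(172) + 240 → 412
Total encoded bits = sum of merged weights = 71 + 134 + 240 + 412 = 857.

857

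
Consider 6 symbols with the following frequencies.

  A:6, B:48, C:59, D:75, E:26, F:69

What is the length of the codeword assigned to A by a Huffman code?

4

Repeatedly merge the two smallest:
A(6) + E(26) → 32
32 + B(48) → 80
C(59) + F(69) → 128
D(75) + 80 → 155
128 + 155 → 283
The subtree containing A is merged 4 times, so code length = 4.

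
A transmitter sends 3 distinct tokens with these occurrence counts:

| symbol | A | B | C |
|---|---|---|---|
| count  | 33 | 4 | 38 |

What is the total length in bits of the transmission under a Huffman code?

Greedily combine the two least-frequent nodes:
combine B(4), A(33) → 37
combine 37, C(38) → 75
Total encoded bits = sum of merged weights = 37 + 75 = 112.

112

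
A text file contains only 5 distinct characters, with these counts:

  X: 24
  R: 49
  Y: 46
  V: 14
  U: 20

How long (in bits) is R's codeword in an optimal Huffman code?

Build the tree from the bottom:
merge V(14) and U(20): 34
merge X(24) and 34: 58
merge Y(46) and R(49): 95
merge 58 and 95: 153
R sits 2 levels below the root, so its codeword is 2 bits.

2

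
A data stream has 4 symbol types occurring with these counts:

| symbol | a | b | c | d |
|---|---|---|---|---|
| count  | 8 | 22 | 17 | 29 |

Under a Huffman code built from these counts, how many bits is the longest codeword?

Merge the two lowest-weight nodes at each step:
a(8) + c(17) → 25
b(22) + 25 → 47
d(29) + 47 → 76
Maximum depth reached is 3.

3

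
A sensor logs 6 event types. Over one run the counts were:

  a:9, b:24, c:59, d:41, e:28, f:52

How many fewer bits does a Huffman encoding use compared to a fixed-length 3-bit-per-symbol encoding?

119

Fixed-length: 3 bits × 213 symbols = 639 bits.
Huffman merges:
merge a(9) and b(24): 33
merge e(28) and 33: 61
merge d(41) and f(52): 93
merge c(59) and 61: 120
merge 93 and 120: 213
Huffman total = 33 + 61 + 93 + 120 + 213 = 520 bits.
Saving = 639 − 520 = 119 bits.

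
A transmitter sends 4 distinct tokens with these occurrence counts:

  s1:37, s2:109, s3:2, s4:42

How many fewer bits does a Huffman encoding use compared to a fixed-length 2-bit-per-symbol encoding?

Fixed-length: 2 bits × 190 symbols = 380 bits.
Huffman merges:
combine s3(2), s1(37) → 39
combine 39, s4(42) → 81
combine 81, s2(109) → 190
Huffman total = 39 + 81 + 190 = 310 bits.
Saving = 380 − 310 = 70 bits.

70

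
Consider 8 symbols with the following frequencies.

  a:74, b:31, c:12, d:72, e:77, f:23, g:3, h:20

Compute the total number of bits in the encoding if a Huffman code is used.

Merge the two smallest weights repeatedly:
combine g(3), c(12) → 15
combine 15, h(20) → 35
combine f(23), b(31) → 54
combine 35, 54 → 89
combine d(72), a(74) → 146
combine e(77), 89 → 166
combine 146, 166 → 312
Each symbol's bit-cost is frequency × depth; summing gives 817 bits (equivalently 15 + 35 + 54 + 89 + 146 + 166 + 312).

817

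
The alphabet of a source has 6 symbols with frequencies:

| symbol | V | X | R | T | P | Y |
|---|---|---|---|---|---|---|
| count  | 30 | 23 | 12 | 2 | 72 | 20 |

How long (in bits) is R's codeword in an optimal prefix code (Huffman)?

Huffman merges, smallest pair first:
combine T(2), R(12) → 14
combine 14, Y(20) → 34
combine X(23), V(30) → 53
combine 34, 53 → 87
combine P(72), 87 → 159
The subtree containing R is merged 4 times, so code length = 4.

4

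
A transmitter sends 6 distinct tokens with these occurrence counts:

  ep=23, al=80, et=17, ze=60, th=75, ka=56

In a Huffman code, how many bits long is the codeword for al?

Build the tree from the bottom:
merge et(17) and ep(23): 40
merge 40 and ka(56): 96
merge ze(60) and th(75): 135
merge al(80) and 96: 176
merge 135 and 176: 311
al sits 2 levels below the root, so its codeword is 2 bits.

2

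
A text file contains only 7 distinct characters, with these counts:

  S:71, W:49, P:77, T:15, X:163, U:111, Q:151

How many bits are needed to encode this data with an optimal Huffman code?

Merge the two smallest weights repeatedly:
combine T(15), W(49) → 64
combine 64, S(71) → 135
combine P(77), U(111) → 188
combine 135, Q(151) → 286
combine X(163), 188 → 351
combine 286, 351 → 637
Total encoded bits = sum of merged weights = 64 + 135 + 188 + 286 + 351 + 637 = 1661.

1661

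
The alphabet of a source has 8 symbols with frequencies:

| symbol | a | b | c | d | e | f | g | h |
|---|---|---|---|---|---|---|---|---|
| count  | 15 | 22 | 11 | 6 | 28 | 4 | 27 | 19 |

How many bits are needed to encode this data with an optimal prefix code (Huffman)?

372

Build the Huffman tree bottom-up:
f(4) + d(6) → 10
10 + c(11) → 21
a(15) + h(19) → 34
21 + b(22) → 43
g(27) + e(28) → 55
34 + 43 → 77
55 + 77 → 132
The encoded length is the sum of every internal node's weight: 10 + 21 + 34 + 43 + 55 + 77 + 132 = 372 bits.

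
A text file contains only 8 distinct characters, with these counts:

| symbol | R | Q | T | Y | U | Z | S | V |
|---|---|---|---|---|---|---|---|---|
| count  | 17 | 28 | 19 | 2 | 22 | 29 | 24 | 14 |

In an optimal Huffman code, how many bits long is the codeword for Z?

Huffman merges, smallest pair first:
combine Y(2), V(14) → 16
combine 16, R(17) → 33
combine T(19), U(22) → 41
combine S(24), Q(28) → 52
combine Z(29), 33 → 62
combine 41, 52 → 93
combine 62, 93 → 155
Z sits 2 levels below the root, so its codeword is 2 bits.

2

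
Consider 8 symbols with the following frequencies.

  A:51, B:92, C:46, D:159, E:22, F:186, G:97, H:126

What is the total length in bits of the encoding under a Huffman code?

Build the Huffman tree bottom-up:
merge E(22) and C(46): 68
merge A(51) and 68: 119
merge B(92) and G(97): 189
merge 119 and H(126): 245
merge D(159) and F(186): 345
merge 189 and 245: 434
merge 345 and 434: 779
Each symbol's bit-cost is frequency × depth; summing gives 2179 bits (equivalently 68 + 119 + 189 + 245 + 345 + 434 + 779).

2179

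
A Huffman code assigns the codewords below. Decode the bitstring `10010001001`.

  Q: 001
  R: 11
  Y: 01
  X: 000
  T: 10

TYXTY

Read left to right; each codeword is recognised as soon as it completes (prefix code):
  10→T | 01→Y | 000→X | 10→T | 01→Y
Decoded message: TYXTY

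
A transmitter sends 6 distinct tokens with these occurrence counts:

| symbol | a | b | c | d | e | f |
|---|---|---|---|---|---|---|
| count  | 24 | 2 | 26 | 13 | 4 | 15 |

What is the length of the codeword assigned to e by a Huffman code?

4

Build the tree from the bottom:
combine b(2), e(4) → 6
combine 6, d(13) → 19
combine f(15), 19 → 34
combine a(24), c(26) → 50
combine 34, 50 → 84
The subtree containing e is merged 4 times, so code length = 4.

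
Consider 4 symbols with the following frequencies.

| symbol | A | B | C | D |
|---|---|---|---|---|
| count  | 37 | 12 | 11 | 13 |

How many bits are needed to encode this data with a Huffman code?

Merge the two smallest weights repeatedly:
combine C(11), B(12) → 23
combine D(13), 23 → 36
combine 36, A(37) → 73
The encoded length is the sum of every internal node's weight: 23 + 36 + 73 = 132 bits.

132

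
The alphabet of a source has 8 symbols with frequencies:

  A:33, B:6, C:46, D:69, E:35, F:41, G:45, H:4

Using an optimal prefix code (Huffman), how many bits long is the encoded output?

Greedily combine the two least-frequent nodes:
combine H(4), B(6) → 10
combine 10, A(33) → 43
combine E(35), F(41) → 76
combine 43, G(45) → 88
combine C(46), D(69) → 115
combine 76, 88 → 164
combine 115, 164 → 279
Total encoded bits = sum of merged weights = 10 + 43 + 76 + 88 + 115 + 164 + 279 = 775.

775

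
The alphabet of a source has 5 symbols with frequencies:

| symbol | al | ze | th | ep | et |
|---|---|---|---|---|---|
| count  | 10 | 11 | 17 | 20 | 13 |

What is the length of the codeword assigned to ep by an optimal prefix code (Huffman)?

2

Huffman merges, smallest pair first:
combine al(10), ze(11) → 21
combine et(13), th(17) → 30
combine ep(20), 21 → 41
combine 30, 41 → 71
ep sits 2 levels below the root, so its codeword is 2 bits.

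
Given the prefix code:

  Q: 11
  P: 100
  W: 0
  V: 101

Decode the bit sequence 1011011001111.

VVPQQ

Read left to right; each codeword is recognised as soon as it completes (prefix code):
  101→V | 101→V | 100→P | 11→Q | 11→Q
Decoded message: VVPQQ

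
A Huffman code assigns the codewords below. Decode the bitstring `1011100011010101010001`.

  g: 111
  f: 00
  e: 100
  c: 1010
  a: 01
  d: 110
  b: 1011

Read left to right; each codeword is recognised as soon as it completes (prefix code):
  1011→b | 100→e | 01→a | 1010→c | 1010→c | 100→e | 01→a
Decoded message: beaccea

beaccea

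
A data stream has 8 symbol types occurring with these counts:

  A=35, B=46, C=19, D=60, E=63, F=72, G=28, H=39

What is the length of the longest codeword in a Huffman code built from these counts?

4

Merge the two lowest-weight nodes at each step:
combine C(19), G(28) → 47
combine A(35), H(39) → 74
combine B(46), 47 → 93
combine D(60), E(63) → 123
combine F(72), 74 → 146
combine 93, 123 → 216
combine 146, 216 → 362
Maximum depth reached is 4.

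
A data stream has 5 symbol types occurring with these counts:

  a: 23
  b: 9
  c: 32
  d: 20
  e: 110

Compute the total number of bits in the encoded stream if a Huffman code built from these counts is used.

Build the Huffman tree bottom-up:
combine b(9), d(20) → 29
combine a(23), 29 → 52
combine c(32), 52 → 84
combine 84, e(110) → 194
The encoded length is the sum of every internal node's weight: 29 + 52 + 84 + 194 = 359 bits.

359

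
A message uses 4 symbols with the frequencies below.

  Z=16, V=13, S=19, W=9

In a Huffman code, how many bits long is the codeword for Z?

Huffman merges, smallest pair first:
merge W(9) and V(13): 22
merge Z(16) and S(19): 35
merge 22 and 35: 57
Z's leaf is at depth 2, giving a 2-bit codeword.

2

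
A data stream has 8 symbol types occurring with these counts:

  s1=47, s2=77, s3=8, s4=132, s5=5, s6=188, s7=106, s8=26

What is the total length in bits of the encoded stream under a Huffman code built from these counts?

Greedily combine the two least-frequent nodes:
s5(5) + s3(8) → 13
13 + s8(26) → 39
39 + s1(47) → 86
s2(77) + 86 → 163
s7(106) + s4(132) → 238
163 + s6(188) → 351
238 + 351 → 589
Total encoded bits = sum of merged weights = 13 + 39 + 86 + 163 + 238 + 351 + 589 = 1479.

1479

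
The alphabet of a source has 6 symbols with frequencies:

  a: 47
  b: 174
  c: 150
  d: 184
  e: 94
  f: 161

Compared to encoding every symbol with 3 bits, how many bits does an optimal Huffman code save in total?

Fixed-length: 3 bits × 810 symbols = 2430 bits.
Huffman merges:
merge a(47) and e(94): 141
merge 141 and c(150): 291
merge f(161) and b(174): 335
merge d(184) and 291: 475
merge 335 and 475: 810
Huffman total = 141 + 291 + 335 + 475 + 810 = 2052 bits.
Saving = 2430 − 2052 = 378 bits.

378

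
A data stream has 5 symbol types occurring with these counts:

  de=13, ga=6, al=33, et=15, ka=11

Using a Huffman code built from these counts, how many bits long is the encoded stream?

168

Merge the two smallest weights repeatedly:
ga(6) + ka(11) → 17
de(13) + et(15) → 28
17 + 28 → 45
al(33) + 45 → 78
Each symbol's bit-cost is frequency × depth; summing gives 168 bits (equivalently 17 + 28 + 45 + 78).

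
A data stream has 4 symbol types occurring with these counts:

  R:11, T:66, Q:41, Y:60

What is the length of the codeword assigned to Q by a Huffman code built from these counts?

3

Repeatedly merge the two smallest:
merge R(11) and Q(41): 52
merge 52 and Y(60): 112
merge T(66) and 112: 178
Q's leaf is at depth 3, giving a 3-bit codeword.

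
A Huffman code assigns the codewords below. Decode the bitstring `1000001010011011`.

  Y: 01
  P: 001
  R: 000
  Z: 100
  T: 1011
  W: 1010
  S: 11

Read left to right; each codeword is recognised as soon as it completes (prefix code):
  100→Z | 000→R | 1010→W | 01→Y | 1011→T
Decoded message: ZRWYT

ZRWYT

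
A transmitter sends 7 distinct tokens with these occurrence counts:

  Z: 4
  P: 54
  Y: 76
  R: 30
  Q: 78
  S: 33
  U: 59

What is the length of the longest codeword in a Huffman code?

4

Merge the two lowest-weight nodes at each step:
Z(4) + R(30) → 34
S(33) + 34 → 67
P(54) + U(59) → 113
67 + Y(76) → 143
Q(78) + 113 → 191
143 + 191 → 334
Maximum depth reached is 4.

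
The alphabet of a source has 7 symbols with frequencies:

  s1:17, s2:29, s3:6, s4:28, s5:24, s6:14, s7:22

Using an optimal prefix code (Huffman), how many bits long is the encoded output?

Merge the two smallest weights repeatedly:
merge s3(6) and s6(14): 20
merge s1(17) and 20: 37
merge s7(22) and s5(24): 46
merge s4(28) and s2(29): 57
merge 37 and 46: 83
merge 57 and 83: 140
The encoded length is the sum of every internal node's weight: 20 + 37 + 46 + 57 + 83 + 140 = 383 bits.

383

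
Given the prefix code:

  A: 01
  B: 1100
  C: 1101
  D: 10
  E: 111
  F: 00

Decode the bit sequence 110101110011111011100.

CABECB

Read left to right; each codeword is recognised as soon as it completes (prefix code):
  1101→C | 01→A | 1100→B | 111→E | 1101→C | 1100→B
Decoded message: CABECB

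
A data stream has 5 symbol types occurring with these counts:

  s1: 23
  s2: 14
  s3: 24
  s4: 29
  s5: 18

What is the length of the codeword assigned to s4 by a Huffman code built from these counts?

2

Build the tree from the bottom:
merge s2(14) and s5(18): 32
merge s1(23) and s3(24): 47
merge s4(29) and 32: 61
merge 47 and 61: 108
s4 sits 2 levels below the root, so its codeword is 2 bits.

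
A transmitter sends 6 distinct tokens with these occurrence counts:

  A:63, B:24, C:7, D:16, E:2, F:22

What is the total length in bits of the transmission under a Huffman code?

Merge the two smallest weights repeatedly:
merge E(2) and C(7): 9
merge 9 and D(16): 25
merge F(22) and B(24): 46
merge 25 and 46: 71
merge A(63) and 71: 134
Each symbol's bit-cost is frequency × depth; summing gives 285 bits (equivalently 9 + 25 + 46 + 71 + 134).

285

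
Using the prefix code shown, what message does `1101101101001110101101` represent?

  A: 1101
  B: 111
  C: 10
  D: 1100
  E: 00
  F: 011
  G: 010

Read left to right; each codeword is recognised as soon as it completes (prefix code):
  1101→A | 10→C | 1101→A | 00→E | 111→B | 010→G | 1101→A
Decoded message: ACAEBGA

ACAEBGA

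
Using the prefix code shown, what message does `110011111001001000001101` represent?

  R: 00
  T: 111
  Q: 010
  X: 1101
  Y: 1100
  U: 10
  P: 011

YTYUQRRX

Read left to right; each codeword is recognised as soon as it completes (prefix code):
  1100→Y | 111→T | 1100→Y | 10→U | 010→Q | 00→R | 00→R | 1101→X
Decoded message: YTYUQRRX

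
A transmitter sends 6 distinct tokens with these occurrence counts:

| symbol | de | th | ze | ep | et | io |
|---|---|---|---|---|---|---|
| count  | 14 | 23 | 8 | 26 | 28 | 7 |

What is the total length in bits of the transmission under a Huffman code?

Greedily combine the two least-frequent nodes:
combine io(7), ze(8) → 15
combine de(14), 15 → 29
combine th(23), ep(26) → 49
combine et(28), 29 → 57
combine 49, 57 → 106
Total encoded bits = sum of merged weights = 15 + 29 + 49 + 57 + 106 = 256.

256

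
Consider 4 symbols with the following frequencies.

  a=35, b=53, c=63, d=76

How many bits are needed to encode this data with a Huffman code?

454

Merge the two smallest weights repeatedly:
combine a(35), b(53) → 88
combine c(63), d(76) → 139
combine 88, 139 → 227
The encoded length is the sum of every internal node's weight: 88 + 139 + 227 = 454 bits.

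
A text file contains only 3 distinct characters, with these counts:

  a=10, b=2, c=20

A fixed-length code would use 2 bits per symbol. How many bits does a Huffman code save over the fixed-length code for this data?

20

Fixed-length: 2 bits × 32 symbols = 64 bits.
Huffman merges:
merge b(2) and a(10): 12
merge 12 and c(20): 32
Huffman total = 12 + 32 = 44 bits.
Saving = 64 − 44 = 20 bits.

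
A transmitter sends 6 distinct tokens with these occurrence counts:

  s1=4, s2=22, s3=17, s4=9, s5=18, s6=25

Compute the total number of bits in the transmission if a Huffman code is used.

Merge the two smallest weights repeatedly:
merge s1(4) and s4(9): 13
merge 13 and s3(17): 30
merge s5(18) and s2(22): 40
merge s6(25) and 30: 55
merge 40 and 55: 95
Total encoded bits = sum of merged weights = 13 + 30 + 40 + 55 + 95 = 233.

233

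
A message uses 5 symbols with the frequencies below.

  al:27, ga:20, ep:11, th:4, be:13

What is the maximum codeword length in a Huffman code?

3

Merge the two lowest-weight nodes at each step:
combine th(4), ep(11) → 15
combine be(13), 15 → 28
combine ga(20), al(27) → 47
combine 28, 47 → 75
Maximum depth reached is 3.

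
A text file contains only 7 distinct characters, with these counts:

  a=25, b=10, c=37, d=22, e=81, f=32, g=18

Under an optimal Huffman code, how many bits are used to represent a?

3

Build the tree from the bottom:
b(10) + g(18) → 28
d(22) + a(25) → 47
28 + f(32) → 60
c(37) + 47 → 84
60 + e(81) → 141
84 + 141 → 225
a sits 3 levels below the root, so its codeword is 3 bits.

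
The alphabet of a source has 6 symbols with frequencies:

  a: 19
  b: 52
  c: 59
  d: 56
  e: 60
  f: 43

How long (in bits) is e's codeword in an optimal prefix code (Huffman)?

2

Build the tree from the bottom:
a(19) + f(43) → 62
b(52) + d(56) → 108
c(59) + e(60) → 119
62 + 108 → 170
119 + 170 → 289
The subtree containing e is merged 2 times, so code length = 2.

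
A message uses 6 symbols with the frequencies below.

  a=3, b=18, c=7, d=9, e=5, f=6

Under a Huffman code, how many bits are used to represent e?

Repeatedly merge the two smallest:
merge a(3) and e(5): 8
merge f(6) and c(7): 13
merge 8 and d(9): 17
merge 13 and 17: 30
merge b(18) and 30: 48
e sits 4 levels below the root, so its codeword is 4 bits.

4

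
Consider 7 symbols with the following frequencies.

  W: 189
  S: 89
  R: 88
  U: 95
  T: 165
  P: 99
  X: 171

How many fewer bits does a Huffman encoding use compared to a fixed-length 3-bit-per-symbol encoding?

189

Fixed-length: 3 bits × 896 symbols = 2688 bits.
Huffman merges:
R(88) + S(89) → 177
U(95) + P(99) → 194
T(165) + X(171) → 336
177 + W(189) → 366
194 + 336 → 530
366 + 530 → 896
Huffman total = 177 + 194 + 336 + 366 + 530 + 896 = 2499 bits.
Saving = 2688 − 2499 = 189 bits.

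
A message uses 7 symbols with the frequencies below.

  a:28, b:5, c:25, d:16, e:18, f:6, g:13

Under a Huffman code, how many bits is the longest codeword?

Merge the two lowest-weight nodes at each step:
b(5) + f(6) → 11
11 + g(13) → 24
d(16) + e(18) → 34
24 + c(25) → 49
a(28) + 34 → 62
49 + 62 → 111
The first pair merged (b, f) ends up deepest, at depth 4.

4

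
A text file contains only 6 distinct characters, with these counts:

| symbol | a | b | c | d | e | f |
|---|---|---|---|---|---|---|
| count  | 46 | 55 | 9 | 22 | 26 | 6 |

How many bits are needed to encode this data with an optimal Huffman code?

Greedily combine the two least-frequent nodes:
f(6) + c(9) → 15
15 + d(22) → 37
e(26) + 37 → 63
a(46) + b(55) → 101
63 + 101 → 164
Each symbol's bit-cost is frequency × depth; summing gives 380 bits (equivalently 15 + 37 + 63 + 101 + 164).

380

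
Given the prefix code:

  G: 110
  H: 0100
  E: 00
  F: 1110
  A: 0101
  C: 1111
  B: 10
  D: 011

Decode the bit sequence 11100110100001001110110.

Read left to right; each codeword is recognised as soon as it completes (prefix code):
  1110→F | 011→D | 0100→H | 00→E | 10→B | 011→D | 10→B | 110→G
Decoded message: FDHEBDBG

FDHEBDBG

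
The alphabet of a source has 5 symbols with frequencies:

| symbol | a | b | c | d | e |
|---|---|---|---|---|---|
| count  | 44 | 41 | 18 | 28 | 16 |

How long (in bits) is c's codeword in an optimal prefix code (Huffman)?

Build the tree from the bottom:
combine e(16), c(18) → 34
combine d(28), 34 → 62
combine b(41), a(44) → 85
combine 62, 85 → 147
c sits 3 levels below the root, so its codeword is 3 bits.

3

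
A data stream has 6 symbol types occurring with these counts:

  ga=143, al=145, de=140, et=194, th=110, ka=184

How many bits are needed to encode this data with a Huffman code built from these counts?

2370

Merge the two smallest weights repeatedly:
combine th(110), de(140) → 250
combine ga(143), al(145) → 288
combine ka(184), et(194) → 378
combine 250, 288 → 538
combine 378, 538 → 916
Total encoded bits = sum of merged weights = 250 + 288 + 378 + 538 + 916 = 2370.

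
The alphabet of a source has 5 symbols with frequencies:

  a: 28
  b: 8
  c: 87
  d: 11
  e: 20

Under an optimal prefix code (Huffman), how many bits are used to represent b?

Build the tree from the bottom:
b(8) + d(11) → 19
19 + e(20) → 39
a(28) + 39 → 67
67 + c(87) → 154
b's leaf is at depth 4, giving a 4-bit codeword.

4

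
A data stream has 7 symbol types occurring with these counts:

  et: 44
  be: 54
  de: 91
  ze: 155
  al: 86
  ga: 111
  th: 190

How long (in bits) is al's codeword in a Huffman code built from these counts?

3

Repeatedly merge the two smallest:
et(44) + be(54) → 98
al(86) + de(91) → 177
98 + ga(111) → 209
ze(155) + 177 → 332
th(190) + 209 → 399
332 + 399 → 731
al's leaf is at depth 3, giving a 3-bit codeword.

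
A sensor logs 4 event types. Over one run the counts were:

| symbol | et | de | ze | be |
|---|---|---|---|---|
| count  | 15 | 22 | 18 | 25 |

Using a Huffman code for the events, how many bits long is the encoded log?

Merge the two smallest weights repeatedly:
combine et(15), ze(18) → 33
combine de(22), be(25) → 47
combine 33, 47 → 80
Total encoded bits = sum of merged weights = 33 + 47 + 80 = 160.

160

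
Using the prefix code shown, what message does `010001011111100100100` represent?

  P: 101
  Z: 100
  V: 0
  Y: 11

VZVPYYZZZ

Read left to right; each codeword is recognised as soon as it completes (prefix code):
  0→V | 100→Z | 0→V | 101→P | 11→Y | 11→Y | 100→Z | 100→Z | 100→Z
Decoded message: VZVPYYZZZ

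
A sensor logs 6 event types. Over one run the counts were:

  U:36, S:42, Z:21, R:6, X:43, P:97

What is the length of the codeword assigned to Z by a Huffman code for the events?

Repeatedly merge the two smallest:
R(6) + Z(21) → 27
27 + U(36) → 63
S(42) + X(43) → 85
63 + 85 → 148
P(97) + 148 → 245
Z sits 4 levels below the root, so its codeword is 4 bits.

4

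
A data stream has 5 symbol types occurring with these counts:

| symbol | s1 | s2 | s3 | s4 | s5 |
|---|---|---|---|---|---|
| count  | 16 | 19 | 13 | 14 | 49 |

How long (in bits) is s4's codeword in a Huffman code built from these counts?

Repeatedly merge the two smallest:
combine s3(13), s4(14) → 27
combine s1(16), s2(19) → 35
combine 27, 35 → 62
combine s5(49), 62 → 111
s4's leaf is at depth 3, giving a 3-bit codeword.

3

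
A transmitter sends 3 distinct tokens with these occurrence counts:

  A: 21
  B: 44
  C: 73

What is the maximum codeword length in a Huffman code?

2

Merge the two lowest-weight nodes at each step:
combine A(21), B(44) → 65
combine 65, C(73) → 138
The first pair merged (A, B) ends up deepest, at depth 2.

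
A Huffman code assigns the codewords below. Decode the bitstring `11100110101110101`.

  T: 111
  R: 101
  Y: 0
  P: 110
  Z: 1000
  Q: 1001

Read left to right; each codeword is recognised as soon as it completes (prefix code):
  111→T | 0→Y | 0→Y | 110→P | 101→R | 110→P | 101→R
Decoded message: TYYPRPR

TYYPRPR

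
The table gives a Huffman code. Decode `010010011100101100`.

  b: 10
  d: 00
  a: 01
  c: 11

adbacdbcd

Read left to right; each codeword is recognised as soon as it completes (prefix code):
  01→a | 00→d | 10→b | 01→a | 11→c | 00→d | 10→b | 11→c | 00→d
Decoded message: adbacdbcd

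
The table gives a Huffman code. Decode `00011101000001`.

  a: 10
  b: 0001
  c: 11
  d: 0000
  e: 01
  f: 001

Read left to right; each codeword is recognised as soon as it completes (prefix code):
  0001→b | 11→c | 01→e | 0000→d | 01→e
Decoded message: bcede

bcede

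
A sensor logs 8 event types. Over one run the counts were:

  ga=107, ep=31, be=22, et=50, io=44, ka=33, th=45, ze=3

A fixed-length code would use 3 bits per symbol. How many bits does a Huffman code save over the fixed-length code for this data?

Fixed-length: 3 bits × 335 symbols = 1005 bits.
Huffman merges:
merge ze(3) and be(22): 25
merge 25 and ep(31): 56
merge ka(33) and io(44): 77
merge th(45) and et(50): 95
merge 56 and 77: 133
merge 95 and ga(107): 202
merge 133 and 202: 335
Huffman total = 25 + 56 + 77 + 95 + 133 + 202 + 335 = 923 bits.
Saving = 1005 − 923 = 82 bits.

82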